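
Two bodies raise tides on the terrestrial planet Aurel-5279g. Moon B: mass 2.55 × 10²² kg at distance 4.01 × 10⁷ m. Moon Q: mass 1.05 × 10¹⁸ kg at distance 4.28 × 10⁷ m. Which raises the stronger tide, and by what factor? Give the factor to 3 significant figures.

Tidal acceleration ∝ M/d³, so compare M/d³ for each.
Moon B: (2.55 × 10²²) / (4.01 × 10⁷)³ = 3.955 × 10⁻¹
Moon Q: (1.05 × 10¹⁸) / (4.28 × 10⁷)³ = 1.339 × 10⁻⁵
Ratio (larger/smaller) = 29500

Moon B, by a factor of ≈ 29500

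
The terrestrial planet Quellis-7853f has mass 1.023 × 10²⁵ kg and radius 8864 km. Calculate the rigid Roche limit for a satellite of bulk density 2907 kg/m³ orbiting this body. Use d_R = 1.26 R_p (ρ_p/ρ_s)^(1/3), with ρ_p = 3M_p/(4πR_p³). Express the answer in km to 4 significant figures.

11890 km

ρ_p = 3M_p/(4πR_p³) = 3 × (1.023 × 10²⁵) / (4π × (8.864 × 10⁶ m)³) = 3507 kg/m³
d_R = 1.26 × 8864 km × (3507/2907)^(1/3)
    = 11890 km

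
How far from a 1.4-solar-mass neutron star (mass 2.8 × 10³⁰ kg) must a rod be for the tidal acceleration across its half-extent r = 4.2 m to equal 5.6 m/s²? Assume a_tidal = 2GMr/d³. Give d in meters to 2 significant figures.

6.5 × 10⁶ m

2GMr/d³ = a_tidal  ⇒  d = (2GMr / a_tidal)^(1/3)
d = (2 × 6.674×10⁻¹¹ × (2.8 × 10³⁰) × (4.2) / (5.6))^(1/3)
  = 6.5 × 10⁶ m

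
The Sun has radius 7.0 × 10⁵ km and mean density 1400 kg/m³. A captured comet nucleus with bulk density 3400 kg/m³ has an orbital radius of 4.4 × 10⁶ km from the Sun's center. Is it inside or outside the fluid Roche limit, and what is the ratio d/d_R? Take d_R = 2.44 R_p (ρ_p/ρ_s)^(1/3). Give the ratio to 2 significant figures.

d_R = 2.44 × (7.0 × 10⁵ km) × (1400/3400)^(1/3) = 1.271 × 10⁶ km
d/d_R = (4.4 × 10⁶) / (1.271 × 10⁶) = 3.5
Since d/d_R > 1, the body is outside the Roche limit.

outside; d/d_R ≈ 3.5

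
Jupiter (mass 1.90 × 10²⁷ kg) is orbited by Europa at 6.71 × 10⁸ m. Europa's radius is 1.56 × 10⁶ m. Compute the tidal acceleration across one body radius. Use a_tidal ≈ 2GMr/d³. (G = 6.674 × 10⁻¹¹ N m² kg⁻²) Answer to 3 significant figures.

1.31 × 10⁻³ m/s²

Δa = 2GMr/d³
   = 2 × (6.674 × 10⁻¹¹) × (1.90 × 10²⁷) × (1.56 × 10⁶) / (6.71 × 10⁸)³
   = 1.31 × 10⁻³ m/s²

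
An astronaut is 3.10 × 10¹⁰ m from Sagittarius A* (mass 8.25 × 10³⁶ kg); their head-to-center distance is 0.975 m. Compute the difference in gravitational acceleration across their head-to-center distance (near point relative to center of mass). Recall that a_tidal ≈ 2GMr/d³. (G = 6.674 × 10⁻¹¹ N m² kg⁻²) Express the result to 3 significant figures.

3.60 × 10⁻⁵ m/s²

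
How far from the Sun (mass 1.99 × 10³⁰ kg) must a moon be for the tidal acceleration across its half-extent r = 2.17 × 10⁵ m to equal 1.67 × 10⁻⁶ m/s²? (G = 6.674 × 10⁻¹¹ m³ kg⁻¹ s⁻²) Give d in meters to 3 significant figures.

3.26 × 10¹⁰ m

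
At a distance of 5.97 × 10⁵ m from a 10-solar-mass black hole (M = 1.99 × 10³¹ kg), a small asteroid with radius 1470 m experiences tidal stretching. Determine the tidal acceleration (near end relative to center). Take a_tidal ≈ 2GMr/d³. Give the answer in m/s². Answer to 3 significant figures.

Δa = 2GMr/d³
   = 2 × (6.674 × 10⁻¹¹) × (1.99 × 10³¹) × (1470) / (5.97 × 10⁵)³
   = 1.84 × 10⁷ m/s²

1.84 × 10⁷ m/s²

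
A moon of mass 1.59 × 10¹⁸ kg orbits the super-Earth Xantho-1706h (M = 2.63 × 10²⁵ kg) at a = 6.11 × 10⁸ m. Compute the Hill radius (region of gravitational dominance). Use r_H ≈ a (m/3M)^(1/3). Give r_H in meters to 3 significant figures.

1.66 × 10⁶ m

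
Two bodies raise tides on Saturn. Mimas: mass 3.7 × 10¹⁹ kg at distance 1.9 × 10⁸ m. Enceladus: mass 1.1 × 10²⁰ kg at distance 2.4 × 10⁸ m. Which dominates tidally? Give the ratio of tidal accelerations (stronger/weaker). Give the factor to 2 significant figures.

Enceladus, by a factor of ≈ 1.5

Compare M/d³ for the two perturbers:
Mimas: (3.7 × 10¹⁹) / (1.9 × 10⁸)³ = 5.394 × 10⁻⁶
Enceladus: (1.1 × 10²⁰) / (2.4 × 10⁸)³ = 7.957 × 10⁻⁶
Ratio (larger/smaller) = 1.5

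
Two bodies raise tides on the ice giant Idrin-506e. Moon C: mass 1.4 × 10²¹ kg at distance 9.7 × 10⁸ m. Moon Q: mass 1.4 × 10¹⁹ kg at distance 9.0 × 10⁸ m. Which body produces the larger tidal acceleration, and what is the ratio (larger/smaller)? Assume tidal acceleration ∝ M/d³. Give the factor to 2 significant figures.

The tide-raising term goes as M/d³ (the gradient of a 1/d² field).
Moon C: (1.4 × 10²¹) / (9.7 × 10⁸)³ = 1.534 × 10⁻⁶
Moon Q: (1.4 × 10¹⁹) / (9.0 × 10⁸)³ = 1.920 × 10⁻⁸
Ratio (larger/smaller) = 80

Moon C, by a factor of ≈ 80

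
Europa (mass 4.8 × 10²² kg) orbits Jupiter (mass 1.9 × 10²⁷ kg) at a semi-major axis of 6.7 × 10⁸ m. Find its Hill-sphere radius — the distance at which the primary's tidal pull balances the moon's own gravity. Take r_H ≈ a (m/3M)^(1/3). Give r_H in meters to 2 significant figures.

r_H ≈ a (m/3M)^(1/3)
    = (6.7 × 10⁸) × (4.8 × 10²² / (3 × 1.9 × 10²⁷))^(1/3)
    = 1.4 × 10⁷ m

1.4 × 10⁷ m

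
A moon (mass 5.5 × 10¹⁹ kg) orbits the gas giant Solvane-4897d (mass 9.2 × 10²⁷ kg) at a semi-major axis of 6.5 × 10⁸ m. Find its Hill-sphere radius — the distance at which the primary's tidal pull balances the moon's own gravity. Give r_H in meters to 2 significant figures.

r_H ≈ a (m/3M)^(1/3)
    = (6.5 × 10⁸) × (5.5 × 10¹⁹ / (3 × 9.2 × 10²⁷))^(1/3)
    = 8.2 × 10⁵ m

8.2 × 10⁵ m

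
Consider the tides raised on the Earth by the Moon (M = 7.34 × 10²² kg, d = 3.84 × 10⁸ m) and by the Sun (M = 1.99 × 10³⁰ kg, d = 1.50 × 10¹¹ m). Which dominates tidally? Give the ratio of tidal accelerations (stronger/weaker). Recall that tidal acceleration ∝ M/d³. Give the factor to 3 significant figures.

Tidal stretch scales as M/d³; compute that for each body.
The Moon: (7.34 × 10²²) / (3.84 × 10⁸)³ = 1.296 × 10⁻³
The Sun: (1.99 × 10³⁰) / (1.50 × 10¹¹)³ = 5.896 × 10⁻⁴
Ratio (larger/smaller) = 2.20

The Moon, by a factor of ≈ 2.20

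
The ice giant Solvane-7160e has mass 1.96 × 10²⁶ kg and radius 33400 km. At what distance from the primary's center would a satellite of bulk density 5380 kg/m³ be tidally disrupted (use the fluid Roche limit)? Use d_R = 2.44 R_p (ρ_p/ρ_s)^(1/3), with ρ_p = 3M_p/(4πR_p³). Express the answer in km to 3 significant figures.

50200 km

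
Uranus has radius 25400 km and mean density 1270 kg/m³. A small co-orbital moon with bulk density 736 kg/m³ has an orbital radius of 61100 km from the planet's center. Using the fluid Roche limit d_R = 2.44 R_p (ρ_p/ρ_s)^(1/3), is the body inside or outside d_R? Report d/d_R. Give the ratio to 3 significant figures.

inside; d/d_R ≈ 0.822

d_R = 2.44 × (25400 km) × (1270/736)^(1/3) = 74340 km
d/d_R = (61100) / (74340) = 0.822
Since d/d_R < 1, the body is inside the Roche limit.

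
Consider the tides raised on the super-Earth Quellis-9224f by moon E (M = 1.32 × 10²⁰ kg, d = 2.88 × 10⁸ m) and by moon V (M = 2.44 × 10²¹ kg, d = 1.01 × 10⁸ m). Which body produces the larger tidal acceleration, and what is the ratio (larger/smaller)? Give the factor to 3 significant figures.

Moon V, by a factor of ≈ 429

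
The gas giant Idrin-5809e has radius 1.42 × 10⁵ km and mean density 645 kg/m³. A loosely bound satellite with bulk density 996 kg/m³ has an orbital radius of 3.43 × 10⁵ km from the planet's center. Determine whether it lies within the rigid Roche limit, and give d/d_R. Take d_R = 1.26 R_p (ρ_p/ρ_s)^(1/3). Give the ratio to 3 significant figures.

outside; d/d_R ≈ 2.22

d_R = 1.26 × (1.42 × 10⁵ km) × (645/996)^(1/3) = 1.548 × 10⁵ km
d/d_R = (3.43 × 10⁵) / (1.548 × 10⁵) = 2.22
Since d/d_R > 1, the body is outside the Roche limit.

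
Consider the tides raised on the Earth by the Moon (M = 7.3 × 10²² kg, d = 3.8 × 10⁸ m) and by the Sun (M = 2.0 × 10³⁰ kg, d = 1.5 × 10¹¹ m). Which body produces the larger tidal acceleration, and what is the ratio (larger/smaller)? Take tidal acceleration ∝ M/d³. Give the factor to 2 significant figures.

Compare M/d³ for the two perturbers:
The Moon: (7.3 × 10²²) / (3.8 × 10⁸)³ = 1.330 × 10⁻³
The Sun: (2.0 × 10³⁰) / (1.5 × 10¹¹)³ = 5.926 × 10⁻⁴
Ratio (larger/smaller) = 2.2

The Moon, by a factor of ≈ 2.2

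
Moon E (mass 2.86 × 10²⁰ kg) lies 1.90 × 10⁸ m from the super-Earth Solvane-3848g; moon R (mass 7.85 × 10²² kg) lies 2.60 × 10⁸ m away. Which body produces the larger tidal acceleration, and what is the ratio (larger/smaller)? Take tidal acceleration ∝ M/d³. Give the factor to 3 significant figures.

Compare M/d³ for the two perturbers:
Moon E: (2.86 × 10²⁰) / (1.90 × 10⁸)³ = 4.170 × 10⁻⁵
Moon R: (7.85 × 10²²) / (2.60 × 10⁸)³ = 4.466 × 10⁻³
Ratio (larger/smaller) = 107

Moon R, by a factor of ≈ 107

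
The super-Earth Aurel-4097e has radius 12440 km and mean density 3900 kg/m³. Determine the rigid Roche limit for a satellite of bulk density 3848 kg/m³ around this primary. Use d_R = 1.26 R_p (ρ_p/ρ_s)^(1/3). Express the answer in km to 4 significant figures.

15740 km

d_R = 1.26 × 12440 km × (3900/3848)^(1/3)
    = 15740 km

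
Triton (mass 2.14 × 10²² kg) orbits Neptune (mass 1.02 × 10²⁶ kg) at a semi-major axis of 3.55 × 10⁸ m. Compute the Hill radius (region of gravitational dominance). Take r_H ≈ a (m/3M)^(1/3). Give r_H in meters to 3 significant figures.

r_H ≈ a (m/3M)^(1/3)
    = (3.55 × 10⁸) × (2.14 × 10²² / (3 × 1.02 × 10²⁶))^(1/3)
    = 1.46 × 10⁷ m

1.46 × 10⁷ m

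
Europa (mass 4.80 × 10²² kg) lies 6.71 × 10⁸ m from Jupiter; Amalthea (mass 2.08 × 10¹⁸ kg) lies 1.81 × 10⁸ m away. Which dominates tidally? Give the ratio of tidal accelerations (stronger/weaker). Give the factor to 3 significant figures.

Europa, by a factor of ≈ 453

Tidal stretch scales as M/d³; compute that for each body.
Europa: (4.80 × 10²²) / (6.71 × 10⁸)³ = 1.589 × 10⁻⁴
Amalthea: (2.08 × 10¹⁸) / (1.81 × 10⁸)³ = 3.508 × 10⁻⁷
Ratio (larger/smaller) = 453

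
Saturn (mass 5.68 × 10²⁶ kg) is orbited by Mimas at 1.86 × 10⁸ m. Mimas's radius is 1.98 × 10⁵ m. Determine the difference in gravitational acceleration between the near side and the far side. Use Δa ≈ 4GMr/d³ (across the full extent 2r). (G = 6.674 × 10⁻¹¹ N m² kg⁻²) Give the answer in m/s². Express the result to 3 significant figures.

Near-to-far spans 2r, so the tidal difference is twice the near-to-center value: 4GMr/d³.
a_tidal = 4GMr/d³
        = 4 × (6.674 × 10⁻¹¹) × (5.68 × 10²⁶) × (1.98 × 10⁵) / (1.86 × 10⁸)³
        = 4.67 × 10⁻³ m/s²

4.67 × 10⁻³ m/s²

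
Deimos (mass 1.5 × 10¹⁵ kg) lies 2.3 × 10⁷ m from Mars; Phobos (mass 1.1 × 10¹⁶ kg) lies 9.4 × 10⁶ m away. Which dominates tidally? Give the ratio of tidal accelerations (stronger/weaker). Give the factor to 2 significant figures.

Phobos, by a factor of ≈ 110

Tidal stretch scales as M/d³; compute that for each body.
Deimos: (1.5 × 10¹⁵) / (2.3 × 10⁷)³ = 1.233 × 10⁻⁷
Phobos: (1.1 × 10¹⁶) / (9.4 × 10⁶)³ = 1.324 × 10⁻⁵
Ratio (larger/smaller) = 110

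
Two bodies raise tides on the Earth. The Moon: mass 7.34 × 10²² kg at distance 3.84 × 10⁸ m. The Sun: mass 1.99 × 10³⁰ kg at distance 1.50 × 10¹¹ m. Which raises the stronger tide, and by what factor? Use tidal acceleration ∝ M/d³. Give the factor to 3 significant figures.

The Moon, by a factor of ≈ 2.20

Compare M/d³ for the two perturbers:
The Moon: (7.34 × 10²²) / (3.84 × 10⁸)³ = 1.296 × 10⁻³
The Sun: (1.99 × 10³⁰) / (1.50 × 10¹¹)³ = 5.896 × 10⁻⁴
Ratio (larger/smaller) = 2.20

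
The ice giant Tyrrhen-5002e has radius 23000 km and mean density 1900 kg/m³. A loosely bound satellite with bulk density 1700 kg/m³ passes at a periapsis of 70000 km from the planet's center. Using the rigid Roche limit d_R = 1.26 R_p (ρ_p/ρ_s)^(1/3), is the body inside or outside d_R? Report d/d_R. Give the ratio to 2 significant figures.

d_R = 1.26 × (23000 km) × (1900/1700)^(1/3) = 30070 km
d/d_R = (70000) / (30070) = 2.3
Since d/d_R > 1, the body is outside the Roche limit.

outside; d/d_R ≈ 2.3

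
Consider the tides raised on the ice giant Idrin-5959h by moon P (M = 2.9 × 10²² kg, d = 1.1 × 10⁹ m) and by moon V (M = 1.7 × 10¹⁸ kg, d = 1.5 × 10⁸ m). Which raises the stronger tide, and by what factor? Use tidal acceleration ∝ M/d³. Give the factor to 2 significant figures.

The tide-raising term goes as M/d³ (the gradient of a 1/d² field).
Moon P: (2.9 × 10²²) / (1.1 × 10⁹)³ = 2.179 × 10⁻⁵
Moon V: (1.7 × 10¹⁸) / (1.5 × 10⁸)³ = 5.037 × 10⁻⁷
Ratio (larger/smaller) = 43

Moon P, by a factor of ≈ 43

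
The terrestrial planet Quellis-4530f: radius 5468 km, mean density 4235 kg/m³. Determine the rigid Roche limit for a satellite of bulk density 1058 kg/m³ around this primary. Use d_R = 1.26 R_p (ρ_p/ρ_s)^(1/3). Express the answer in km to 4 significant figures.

d_R = 1.26 × 5468 km × (4235/1058)^(1/3)
    = 10940 km

10940 km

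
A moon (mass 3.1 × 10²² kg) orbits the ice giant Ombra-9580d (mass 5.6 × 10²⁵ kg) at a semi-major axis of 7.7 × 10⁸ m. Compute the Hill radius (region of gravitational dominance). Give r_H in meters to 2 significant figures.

r_H ≈ a (m/3M)^(1/3)
    = (7.7 × 10⁸) × (3.1 × 10²² / (3 × 5.6 × 10²⁵))^(1/3)
    = 4.4 × 10⁷ m

4.4 × 10⁷ m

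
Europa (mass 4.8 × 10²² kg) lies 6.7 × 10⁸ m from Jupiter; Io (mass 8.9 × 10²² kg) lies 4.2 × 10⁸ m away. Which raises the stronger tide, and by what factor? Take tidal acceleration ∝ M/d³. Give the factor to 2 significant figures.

Tidal stretch scales as M/d³; compute that for each body.
Europa: (4.8 × 10²²) / (6.7 × 10⁸)³ = 1.596 × 10⁻⁴
Io: (8.9 × 10²²) / (4.2 × 10⁸)³ = 1.201 × 10⁻³
Ratio (larger/smaller) = 7.5

Io, by a factor of ≈ 7.5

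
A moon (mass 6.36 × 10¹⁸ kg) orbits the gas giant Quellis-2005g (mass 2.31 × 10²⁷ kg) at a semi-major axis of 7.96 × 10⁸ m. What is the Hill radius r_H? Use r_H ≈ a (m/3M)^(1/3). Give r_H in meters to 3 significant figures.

7.74 × 10⁵ m

r_H ≈ a (m/3M)^(1/3)
    = (7.96 × 10⁸) × (6.36 × 10¹⁸ / (3 × 2.31 × 10²⁷))^(1/3)
    = 7.74 × 10⁵ m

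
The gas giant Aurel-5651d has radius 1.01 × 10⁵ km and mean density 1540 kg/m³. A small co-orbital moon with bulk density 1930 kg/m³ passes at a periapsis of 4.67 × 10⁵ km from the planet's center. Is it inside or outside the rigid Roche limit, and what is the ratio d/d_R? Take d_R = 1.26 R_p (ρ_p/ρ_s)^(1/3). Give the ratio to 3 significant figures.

outside; d/d_R ≈ 3.96

d_R = 1.26 × (1.01 × 10⁵ km) × (1540/1930)^(1/3) = 1.180 × 10⁵ km
d/d_R = (4.67 × 10⁵) / (1.180 × 10⁵) = 3.96
Since d/d_R > 1, the body is outside the Roche limit.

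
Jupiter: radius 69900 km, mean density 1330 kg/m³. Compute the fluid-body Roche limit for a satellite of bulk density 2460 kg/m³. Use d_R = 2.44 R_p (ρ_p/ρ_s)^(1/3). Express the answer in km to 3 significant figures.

1.39 × 10⁵ km

d_R = 2.44 × 69900 km × (1330/2460)^(1/3)
    = 1.39 × 10⁵ km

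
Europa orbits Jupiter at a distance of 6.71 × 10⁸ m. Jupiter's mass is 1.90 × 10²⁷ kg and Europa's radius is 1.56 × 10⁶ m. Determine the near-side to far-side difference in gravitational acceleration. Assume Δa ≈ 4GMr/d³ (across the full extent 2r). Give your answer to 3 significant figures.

2.62 × 10⁻³ m/s²

Near-to-far spans 2r, so the tidal difference is twice the near-to-center value: 4GMr/d³.
a_tidal = 4GMr/d³
        = 4 × (6.674 × 10⁻¹¹) × (1.90 × 10²⁷) × (1.56 × 10⁶) / (6.71 × 10⁸)³
        = 2.62 × 10⁻³ m/s²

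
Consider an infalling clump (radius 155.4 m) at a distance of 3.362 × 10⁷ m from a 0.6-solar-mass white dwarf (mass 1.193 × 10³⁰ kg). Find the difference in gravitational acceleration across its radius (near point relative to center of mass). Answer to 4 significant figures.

6.512 × 10⁻¹ m/s²

Since r ≪ d, expand the inverse-square field across one radius to get the leading 2GMr/d³ term.
Δa = 2GMr/d³
   = 2 × (6.674 × 10⁻¹¹) × (1.193 × 10³⁰) × (155.4) / (3.362 × 10⁷)³
   = 6.512 × 10⁻¹ m/s²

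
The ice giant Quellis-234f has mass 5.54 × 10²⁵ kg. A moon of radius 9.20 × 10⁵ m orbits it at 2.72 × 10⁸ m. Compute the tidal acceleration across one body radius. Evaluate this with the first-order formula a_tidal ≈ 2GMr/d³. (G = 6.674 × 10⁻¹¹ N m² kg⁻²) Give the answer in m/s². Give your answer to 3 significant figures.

3.38 × 10⁻⁴ m/s²

Δg = 2GMr/d³
   = 2 × (6.674 × 10⁻¹¹) × (5.54 × 10²⁵) × (9.20 × 10⁵) / (2.72 × 10⁸)³
   = 3.38 × 10⁻⁴ m/s²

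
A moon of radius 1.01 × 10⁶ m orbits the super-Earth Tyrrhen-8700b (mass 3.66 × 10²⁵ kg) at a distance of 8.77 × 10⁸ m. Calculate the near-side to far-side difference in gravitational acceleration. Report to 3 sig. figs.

1.46 × 10⁻⁵ m/s²

The field gradient is 2GM/d³; across the full diameter 2r the difference is 4GMr/d³.
a_tidal = 4GMr/d³
        = 4 × (6.674 × 10⁻¹¹) × (3.66 × 10²⁵) × (1.01 × 10⁶) / (8.77 × 10⁸)³
        = 1.46 × 10⁻⁵ m/s²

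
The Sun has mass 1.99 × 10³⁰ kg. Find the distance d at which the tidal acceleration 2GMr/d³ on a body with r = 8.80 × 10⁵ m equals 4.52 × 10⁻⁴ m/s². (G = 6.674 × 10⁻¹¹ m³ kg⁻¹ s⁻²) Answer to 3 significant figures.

8.03 × 10⁹ m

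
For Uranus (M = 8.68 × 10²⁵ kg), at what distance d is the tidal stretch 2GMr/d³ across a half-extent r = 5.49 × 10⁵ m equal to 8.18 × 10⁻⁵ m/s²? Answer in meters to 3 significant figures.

2GMr/d³ = a_tidal  ⇒  d = (2GMr / a_tidal)^(1/3)
d = (2 × 6.674×10⁻¹¹ × (8.68 × 10²⁵) × (5.49 × 10⁵) / (8.18 × 10⁻⁵))^(1/3)
  = 4.27 × 10⁸ m

4.27 × 10⁸ m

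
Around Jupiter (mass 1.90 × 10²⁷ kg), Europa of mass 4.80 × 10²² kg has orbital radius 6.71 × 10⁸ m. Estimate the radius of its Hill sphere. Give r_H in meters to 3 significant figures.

r_H ≈ a (m/3M)^(1/3)
    = (6.71 × 10⁸) × (4.80 × 10²² / (3 × 1.90 × 10²⁷))^(1/3)
    = 1.37 × 10⁷ m

1.37 × 10⁷ m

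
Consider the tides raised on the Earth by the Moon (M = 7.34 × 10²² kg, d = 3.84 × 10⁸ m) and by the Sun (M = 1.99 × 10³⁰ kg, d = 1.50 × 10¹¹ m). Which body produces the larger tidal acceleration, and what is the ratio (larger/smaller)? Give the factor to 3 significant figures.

The Moon, by a factor of ≈ 2.20

Compare M/d³ for the two perturbers:
The Moon: (7.34 × 10²²) / (3.84 × 10⁸)³ = 1.296 × 10⁻³
The Sun: (1.99 × 10³⁰) / (1.50 × 10¹¹)³ = 5.896 × 10⁻⁴
Ratio (larger/smaller) = 2.20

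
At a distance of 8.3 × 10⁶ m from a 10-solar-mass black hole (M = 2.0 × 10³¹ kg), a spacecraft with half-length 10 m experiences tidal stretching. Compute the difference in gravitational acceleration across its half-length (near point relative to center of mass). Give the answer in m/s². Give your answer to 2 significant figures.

The tidal stretch is the gradient of GM/d² times the body's extent r, hence the 1/d³ dependence.
a_tidal = 2GMr/d³
        = 2 × (6.674 × 10⁻¹¹) × (2.0 × 10³¹) × (10) / (8.3 × 10⁶)³
        = 4.7 × 10¹ m/s²

4.7 × 10¹ m/s²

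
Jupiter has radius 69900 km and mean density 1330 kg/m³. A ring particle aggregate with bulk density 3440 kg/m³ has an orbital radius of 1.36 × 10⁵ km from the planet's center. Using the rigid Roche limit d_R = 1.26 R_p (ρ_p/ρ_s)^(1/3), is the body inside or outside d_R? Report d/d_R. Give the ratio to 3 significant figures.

outside; d/d_R ≈ 2.12

d_R = 1.26 × (69900 km) × (1330/3440)^(1/3) = 64160 km
d/d_R = (1.36 × 10⁵) / (64160) = 2.12
Since d/d_R > 1, the body is outside the Roche limit.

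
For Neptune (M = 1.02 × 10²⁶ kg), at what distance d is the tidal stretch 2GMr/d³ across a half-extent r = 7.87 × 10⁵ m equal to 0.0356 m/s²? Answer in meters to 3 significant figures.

2GMr/d³ = a_tidal  ⇒  d = (2GMr / a_tidal)^(1/3)
d = (2 × 6.674×10⁻¹¹ × (1.02 × 10²⁶) × (7.87 × 10⁵) / (0.0356))^(1/3)
  = 6.70 × 10⁷ m

6.70 × 10⁷ m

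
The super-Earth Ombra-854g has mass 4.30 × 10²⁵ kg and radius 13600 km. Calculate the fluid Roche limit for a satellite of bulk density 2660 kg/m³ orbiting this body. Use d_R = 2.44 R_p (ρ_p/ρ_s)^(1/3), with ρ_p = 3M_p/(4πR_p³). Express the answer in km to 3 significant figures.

38300 km

ρ_p = 3M_p/(4πR_p³) = 3 × (4.30 × 10²⁵) / (4π × (1.36 × 10⁷ m)³) = 4080 kg/m³
d_R = 2.44 × 13600 km × (4080/2660)^(1/3)
    = 38300 km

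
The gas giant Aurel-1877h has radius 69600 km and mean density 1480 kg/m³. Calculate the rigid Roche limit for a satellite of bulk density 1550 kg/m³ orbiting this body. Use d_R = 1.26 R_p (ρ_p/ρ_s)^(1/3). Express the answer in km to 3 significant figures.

86400 km

d_R = 1.26 × 69600 km × (1480/1550)^(1/3)
    = 86400 km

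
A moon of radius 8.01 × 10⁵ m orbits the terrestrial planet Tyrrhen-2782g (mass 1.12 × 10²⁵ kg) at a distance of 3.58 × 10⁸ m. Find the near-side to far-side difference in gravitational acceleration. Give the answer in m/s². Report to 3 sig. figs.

5.22 × 10⁻⁵ m/s²

Δa = 4GMr/d³
   = 4 × (6.674 × 10⁻¹¹) × (1.12 × 10²⁵) × (8.01 × 10⁵) / (3.58 × 10⁸)³
   = 5.22 × 10⁻⁵ m/s²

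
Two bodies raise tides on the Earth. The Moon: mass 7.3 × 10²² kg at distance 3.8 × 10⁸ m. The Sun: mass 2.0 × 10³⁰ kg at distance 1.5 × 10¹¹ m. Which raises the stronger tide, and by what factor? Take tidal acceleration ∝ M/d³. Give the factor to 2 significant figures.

Compare M/d³ for the two perturbers:
The Moon: (7.3 × 10²²) / (3.8 × 10⁸)³ = 1.330 × 10⁻³
The Sun: (2.0 × 10³⁰) / (1.5 × 10¹¹)³ = 5.926 × 10⁻⁴
Ratio (larger/smaller) = 2.2

The Moon, by a factor of ≈ 2.2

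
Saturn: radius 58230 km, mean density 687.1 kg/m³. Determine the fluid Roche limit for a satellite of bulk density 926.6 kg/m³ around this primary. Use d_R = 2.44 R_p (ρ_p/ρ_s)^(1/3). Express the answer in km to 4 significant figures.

1.286 × 10⁵ km

d_R = 2.44 × 58230 km × (687.1/926.6)^(1/3)
    = 1.286 × 10⁵ km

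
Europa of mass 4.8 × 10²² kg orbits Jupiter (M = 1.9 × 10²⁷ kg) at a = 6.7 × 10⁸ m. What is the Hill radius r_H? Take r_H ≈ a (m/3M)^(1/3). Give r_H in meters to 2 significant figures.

1.4 × 10⁷ m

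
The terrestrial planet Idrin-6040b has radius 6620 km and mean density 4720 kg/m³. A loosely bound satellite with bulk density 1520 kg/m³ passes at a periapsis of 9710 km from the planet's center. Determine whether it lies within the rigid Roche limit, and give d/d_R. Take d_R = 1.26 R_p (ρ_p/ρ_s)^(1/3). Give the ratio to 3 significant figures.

d_R = 1.26 × (6620 km) × (4720/1520)^(1/3) = 12170 km
d/d_R = (9710) / (12170) = 0.798
Since d/d_R < 1, the body is inside the Roche limit.

inside; d/d_R ≈ 0.798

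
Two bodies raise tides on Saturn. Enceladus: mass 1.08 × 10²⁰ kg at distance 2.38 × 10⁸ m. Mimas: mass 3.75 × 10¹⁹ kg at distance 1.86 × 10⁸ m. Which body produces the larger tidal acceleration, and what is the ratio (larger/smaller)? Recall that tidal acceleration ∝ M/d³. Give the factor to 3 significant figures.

Compare M/d³ for the two perturbers:
Enceladus: (1.08 × 10²⁰) / (2.38 × 10⁸)³ = 8.011 × 10⁻⁶
Mimas: (3.75 × 10¹⁹) / (1.86 × 10⁸)³ = 5.828 × 10⁻⁶
Ratio (larger/smaller) = 1.37

Enceladus, by a factor of ≈ 1.37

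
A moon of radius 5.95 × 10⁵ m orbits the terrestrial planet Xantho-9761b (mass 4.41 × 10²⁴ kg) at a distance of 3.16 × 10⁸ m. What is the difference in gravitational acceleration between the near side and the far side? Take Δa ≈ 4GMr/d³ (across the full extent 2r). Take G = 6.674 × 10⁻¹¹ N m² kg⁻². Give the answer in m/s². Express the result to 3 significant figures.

The field gradient is 2GM/d³; across the full diameter 2r the difference is 4GMr/d³.
a_tidal = 4GMr/d³
        = 4 × (6.674 × 10⁻¹¹) × (4.41 × 10²⁴) × (5.95 × 10⁵) / (3.16 × 10⁸)³
        = 2.22 × 10⁻⁵ m/s²

2.22 × 10⁻⁵ m/s²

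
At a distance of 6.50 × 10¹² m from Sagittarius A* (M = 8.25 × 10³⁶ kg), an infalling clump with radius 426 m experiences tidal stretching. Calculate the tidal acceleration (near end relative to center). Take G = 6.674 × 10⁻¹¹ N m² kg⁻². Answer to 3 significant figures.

Δg = 2GMr/d³
   = 2 × (6.674 × 10⁻¹¹) × (8.25 × 10³⁶) × (426) / (6.50 × 10¹²)³
   = 1.71 × 10⁻⁹ m/s²

1.71 × 10⁻⁹ m/s²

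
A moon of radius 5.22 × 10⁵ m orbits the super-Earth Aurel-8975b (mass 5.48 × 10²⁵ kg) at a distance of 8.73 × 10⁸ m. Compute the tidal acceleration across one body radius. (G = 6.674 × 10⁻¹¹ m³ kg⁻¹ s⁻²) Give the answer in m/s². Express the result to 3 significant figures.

Δg = 2GMr/d³
   = 2 × (6.674 × 10⁻¹¹) × (5.48 × 10²⁵) × (5.22 × 10⁵) / (8.73 × 10⁸)³
   = 5.74 × 10⁻⁶ m/s²

5.74 × 10⁻⁶ m/s²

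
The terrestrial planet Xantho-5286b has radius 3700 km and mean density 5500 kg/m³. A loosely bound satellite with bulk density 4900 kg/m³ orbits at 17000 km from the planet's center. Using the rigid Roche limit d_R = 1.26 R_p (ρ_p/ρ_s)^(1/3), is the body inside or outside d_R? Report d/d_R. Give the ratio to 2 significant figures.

d_R = 1.26 × (3700 km) × (5500/4900)^(1/3) = 4845 km
d/d_R = (17000) / (4845) = 3.5
Since d/d_R > 1, the body is outside the Roche limit.

outside; d/d_R ≈ 3.5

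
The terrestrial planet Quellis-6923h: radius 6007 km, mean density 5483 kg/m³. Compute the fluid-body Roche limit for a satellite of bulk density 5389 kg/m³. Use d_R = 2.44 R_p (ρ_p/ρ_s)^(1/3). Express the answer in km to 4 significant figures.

d_R = 2.44 × 6007 km × (5483/5389)^(1/3)
    = 14740 km

14740 km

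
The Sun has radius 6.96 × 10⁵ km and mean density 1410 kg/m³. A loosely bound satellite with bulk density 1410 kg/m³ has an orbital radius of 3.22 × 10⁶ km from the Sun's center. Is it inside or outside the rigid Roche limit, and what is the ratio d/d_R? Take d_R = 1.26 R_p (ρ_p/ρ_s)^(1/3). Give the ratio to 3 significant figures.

outside; d/d_R ≈ 3.67

d_R = 1.26 × (6.96 × 10⁵ km) × (1410/1410)^(1/3) = 8.770 × 10⁵ km
d/d_R = (3.22 × 10⁶) / (8.770 × 10⁵) = 3.67
Since d/d_R > 1, the body is outside the Roche limit.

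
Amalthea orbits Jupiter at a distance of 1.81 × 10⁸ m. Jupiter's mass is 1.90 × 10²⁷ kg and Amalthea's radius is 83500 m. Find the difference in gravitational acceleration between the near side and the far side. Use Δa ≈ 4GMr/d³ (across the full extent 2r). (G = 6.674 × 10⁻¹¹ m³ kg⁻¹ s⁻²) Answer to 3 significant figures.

Δg = 4GMr/d³
   = 4 × (6.674 × 10⁻¹¹) × (1.90 × 10²⁷) × (83500) / (1.81 × 10⁸)³
   = 7.14 × 10⁻³ m/s²

7.14 × 10⁻³ m/s²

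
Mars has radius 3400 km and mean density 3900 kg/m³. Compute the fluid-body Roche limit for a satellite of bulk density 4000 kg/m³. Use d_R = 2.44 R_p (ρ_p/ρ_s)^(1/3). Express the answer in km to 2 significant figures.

d_R = 2.44 × 3400 km × (3900/4000)^(1/3)
    = 8200 km

8200 km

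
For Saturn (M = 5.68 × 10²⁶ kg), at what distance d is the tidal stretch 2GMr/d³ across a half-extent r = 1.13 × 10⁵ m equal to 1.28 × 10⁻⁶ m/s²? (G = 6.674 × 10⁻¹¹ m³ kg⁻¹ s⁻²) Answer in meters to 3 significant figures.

2GMr/d³ = a_tidal  ⇒  d = (2GMr / a_tidal)^(1/3)
d = (2 × 6.674×10⁻¹¹ × (5.68 × 10²⁶) × (1.13 × 10⁵) / (1.28 × 10⁻⁶))^(1/3)
  = 1.88 × 10⁹ m

1.88 × 10⁹ m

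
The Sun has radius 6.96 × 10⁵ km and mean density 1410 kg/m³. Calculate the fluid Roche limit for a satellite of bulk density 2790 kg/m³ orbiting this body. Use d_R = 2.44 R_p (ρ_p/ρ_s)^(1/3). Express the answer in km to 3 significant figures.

d_R = 2.44 × 6.96 × 10⁵ km × (1410/2790)^(1/3)
    = 1.35 × 10⁶ km

1.35 × 10⁶ km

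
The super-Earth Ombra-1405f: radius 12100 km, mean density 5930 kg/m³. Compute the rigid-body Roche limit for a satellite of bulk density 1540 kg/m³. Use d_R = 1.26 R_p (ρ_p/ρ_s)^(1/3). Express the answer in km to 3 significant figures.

d_R = 1.26 × 12100 km × (5930/1540)^(1/3)
    = 23900 km

23900 km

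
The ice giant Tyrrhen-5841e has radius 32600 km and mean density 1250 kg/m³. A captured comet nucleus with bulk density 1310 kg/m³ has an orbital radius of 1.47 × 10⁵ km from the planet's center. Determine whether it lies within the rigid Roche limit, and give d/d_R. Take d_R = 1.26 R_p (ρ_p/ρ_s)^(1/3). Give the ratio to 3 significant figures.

d_R = 1.26 × (32600 km) × (1250/1310)^(1/3) = 40440 km
d/d_R = (1.47 × 10⁵) / (40440) = 3.64
Since d/d_R > 1, the body is outside the Roche limit.

outside; d/d_R ≈ 3.64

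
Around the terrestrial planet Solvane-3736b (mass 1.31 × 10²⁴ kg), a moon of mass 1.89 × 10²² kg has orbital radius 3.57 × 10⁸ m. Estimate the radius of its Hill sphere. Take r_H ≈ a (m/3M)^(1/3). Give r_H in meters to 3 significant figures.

6.03 × 10⁷ m

r_H ≈ a (m/3M)^(1/3)
    = (3.57 × 10⁸) × (1.89 × 10²² / (3 × 1.31 × 10²⁴))^(1/3)
    = 6.03 × 10⁷ m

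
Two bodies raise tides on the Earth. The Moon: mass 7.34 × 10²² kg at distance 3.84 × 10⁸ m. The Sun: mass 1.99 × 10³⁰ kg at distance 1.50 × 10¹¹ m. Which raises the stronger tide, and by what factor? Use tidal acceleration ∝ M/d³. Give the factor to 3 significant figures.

Compare M/d³ for the two perturbers:
The Moon: (7.34 × 10²²) / (3.84 × 10⁸)³ = 1.296 × 10⁻³
The Sun: (1.99 × 10³⁰) / (1.50 × 10¹¹)³ = 5.896 × 10⁻⁴
Ratio (larger/smaller) = 2.20

The Moon, by a factor of ≈ 2.20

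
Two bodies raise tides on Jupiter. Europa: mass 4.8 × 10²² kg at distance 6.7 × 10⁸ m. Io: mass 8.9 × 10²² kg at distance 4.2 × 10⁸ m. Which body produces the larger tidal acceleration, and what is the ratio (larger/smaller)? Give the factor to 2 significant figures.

Io, by a factor of ≈ 7.5

Compare M/d³ for the two perturbers:
Europa: (4.8 × 10²²) / (6.7 × 10⁸)³ = 1.596 × 10⁻⁴
Io: (8.9 × 10²²) / (4.2 × 10⁸)³ = 1.201 × 10⁻³
Ratio (larger/smaller) = 7.5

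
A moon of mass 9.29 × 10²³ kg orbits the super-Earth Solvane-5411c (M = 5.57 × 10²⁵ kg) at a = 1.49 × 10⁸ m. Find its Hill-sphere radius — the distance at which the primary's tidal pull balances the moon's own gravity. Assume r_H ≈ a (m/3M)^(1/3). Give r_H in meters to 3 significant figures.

2.64 × 10⁷ m

r_H ≈ a (m/3M)^(1/3)
    = (1.49 × 10⁸) × (9.29 × 10²³ / (3 × 5.57 × 10²⁵))^(1/3)
    = 2.64 × 10⁷ m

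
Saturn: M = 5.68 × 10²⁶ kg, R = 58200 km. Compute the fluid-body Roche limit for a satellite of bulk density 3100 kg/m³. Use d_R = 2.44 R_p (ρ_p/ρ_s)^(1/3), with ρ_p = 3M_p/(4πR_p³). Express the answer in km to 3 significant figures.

ρ_p = 3M_p/(4πR_p³) = 3 × (5.68 × 10²⁶) / (4π × (5.82 × 10⁷ m)³) = 688 kg/m³
d_R = 2.44 × 58200 km × (688/3100)^(1/3)
    = 86000 km

86000 km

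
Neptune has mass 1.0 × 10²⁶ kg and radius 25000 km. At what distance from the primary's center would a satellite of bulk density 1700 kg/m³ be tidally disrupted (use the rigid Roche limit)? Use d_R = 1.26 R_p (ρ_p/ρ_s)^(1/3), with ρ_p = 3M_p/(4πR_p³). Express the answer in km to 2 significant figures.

30000 km

ρ_p = 3M_p/(4πR_p³) = 3 × (1.0 × 10²⁶) / (4π × (2.5 × 10⁷ m)³) = 1500 kg/m³
d_R = 1.26 × 25000 km × (1500/1700)^(1/3)
    = 30000 km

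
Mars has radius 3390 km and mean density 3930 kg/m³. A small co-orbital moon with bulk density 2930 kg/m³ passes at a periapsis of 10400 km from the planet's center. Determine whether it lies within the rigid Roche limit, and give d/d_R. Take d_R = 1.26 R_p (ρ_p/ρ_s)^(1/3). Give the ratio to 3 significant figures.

d_R = 1.26 × (3390 km) × (3930/2930)^(1/3) = 4711 km
d/d_R = (10400) / (4711) = 2.21
Since d/d_R > 1, the body is outside the Roche limit.

outside; d/d_R ≈ 2.21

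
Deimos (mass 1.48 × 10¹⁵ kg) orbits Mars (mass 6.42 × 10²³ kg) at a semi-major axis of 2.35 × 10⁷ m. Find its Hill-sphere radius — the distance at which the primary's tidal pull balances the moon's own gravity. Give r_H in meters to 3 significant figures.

r_H ≈ a (m/3M)^(1/3)
    = (2.35 × 10⁷) × (1.48 × 10¹⁵ / (3 × 6.42 × 10²³))^(1/3)
    = 2.15 × 10⁴ m

2.15 × 10⁴ m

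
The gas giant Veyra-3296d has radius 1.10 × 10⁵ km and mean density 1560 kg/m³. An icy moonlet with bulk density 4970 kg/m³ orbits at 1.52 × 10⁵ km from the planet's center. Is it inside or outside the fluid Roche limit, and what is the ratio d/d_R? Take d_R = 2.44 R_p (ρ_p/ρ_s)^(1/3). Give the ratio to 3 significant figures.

inside; d/d_R ≈ 0.833

d_R = 2.44 × (1.10 × 10⁵ km) × (1560/4970)^(1/3) = 1.824 × 10⁵ km
d/d_R = (1.52 × 10⁵) / (1.824 × 10⁵) = 0.833
Since d/d_R < 1, the body is inside the Roche limit.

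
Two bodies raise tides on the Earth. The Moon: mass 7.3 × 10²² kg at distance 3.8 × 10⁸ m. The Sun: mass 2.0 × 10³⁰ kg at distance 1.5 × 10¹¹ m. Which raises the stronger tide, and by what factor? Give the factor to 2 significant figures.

Tidal acceleration ∝ M/d³, so compare M/d³ for each.
The Moon: (7.3 × 10²²) / (3.8 × 10⁸)³ = 1.330 × 10⁻³
The Sun: (2.0 × 10³⁰) / (1.5 × 10¹¹)³ = 5.926 × 10⁻⁴
Ratio (larger/smaller) = 2.2

The Moon, by a factor of ≈ 2.2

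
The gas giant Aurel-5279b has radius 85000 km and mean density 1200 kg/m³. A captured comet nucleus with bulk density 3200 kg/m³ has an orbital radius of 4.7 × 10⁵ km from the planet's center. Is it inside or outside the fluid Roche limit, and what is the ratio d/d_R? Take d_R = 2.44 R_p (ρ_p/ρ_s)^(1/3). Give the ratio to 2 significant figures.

outside; d/d_R ≈ 3.1

d_R = 2.44 × (85000 km) × (1200/3200)^(1/3) = 1.496 × 10⁵ km
d/d_R = (4.7 × 10⁵) / (1.496 × 10⁵) = 3.1
Since d/d_R > 1, the body is outside the Roche limit.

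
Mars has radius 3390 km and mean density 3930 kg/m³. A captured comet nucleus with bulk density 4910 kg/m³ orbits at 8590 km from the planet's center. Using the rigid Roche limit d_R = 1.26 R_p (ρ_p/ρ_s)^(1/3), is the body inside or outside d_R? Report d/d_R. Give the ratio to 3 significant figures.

d_R = 1.26 × (3390 km) × (3930/4910)^(1/3) = 3966 km
d/d_R = (8590) / (3966) = 2.17
Since d/d_R > 1, the body is outside the Roche limit.

outside; d/d_R ≈ 2.17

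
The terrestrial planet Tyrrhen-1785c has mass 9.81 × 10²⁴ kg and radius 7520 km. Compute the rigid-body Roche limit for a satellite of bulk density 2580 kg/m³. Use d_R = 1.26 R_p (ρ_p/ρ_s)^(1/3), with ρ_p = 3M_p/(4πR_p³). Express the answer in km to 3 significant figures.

12200 km

ρ_p = 3M_p/(4πR_p³) = 3 × (9.81 × 10²⁴) / (4π × (7.52 × 10⁶ m)³) = 5510 kg/m³
d_R = 1.26 × 7520 km × (5510/2580)^(1/3)
    = 12200 km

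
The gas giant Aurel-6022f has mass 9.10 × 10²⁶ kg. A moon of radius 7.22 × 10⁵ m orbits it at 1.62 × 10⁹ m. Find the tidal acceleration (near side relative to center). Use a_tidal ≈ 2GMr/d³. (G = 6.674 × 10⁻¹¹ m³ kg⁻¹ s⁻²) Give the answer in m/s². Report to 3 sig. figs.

2.06 × 10⁻⁵ m/s²

Δa = 2GMr/d³
   = 2 × (6.674 × 10⁻¹¹) × (9.10 × 10²⁶) × (7.22 × 10⁵) / (1.62 × 10⁹)³
   = 2.06 × 10⁻⁵ m/s²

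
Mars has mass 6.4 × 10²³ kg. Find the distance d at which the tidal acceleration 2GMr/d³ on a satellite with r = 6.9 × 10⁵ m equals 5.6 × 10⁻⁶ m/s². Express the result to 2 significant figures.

2GMr/d³ = a_tidal  ⇒  d = (2GMr / a_tidal)^(1/3)
d = (2 × 6.674×10⁻¹¹ × (6.4 × 10²³) × (6.9 × 10⁵) / (5.6 × 10⁻⁶))^(1/3)
  = 2.2 × 10⁸ m

2.2 × 10⁸ m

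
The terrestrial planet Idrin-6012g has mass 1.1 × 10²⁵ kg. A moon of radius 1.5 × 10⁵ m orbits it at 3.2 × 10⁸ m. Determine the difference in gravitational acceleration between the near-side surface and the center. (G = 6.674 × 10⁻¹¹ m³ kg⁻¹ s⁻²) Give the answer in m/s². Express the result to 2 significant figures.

Δg = 2GMr/d³
   = 2 × (6.674 × 10⁻¹¹) × (1.1 × 10²⁵) × (1.5 × 10⁵) / (3.2 × 10⁸)³
   = 6.7 × 10⁻⁶ m/s²

6.7 × 10⁻⁶ m/s²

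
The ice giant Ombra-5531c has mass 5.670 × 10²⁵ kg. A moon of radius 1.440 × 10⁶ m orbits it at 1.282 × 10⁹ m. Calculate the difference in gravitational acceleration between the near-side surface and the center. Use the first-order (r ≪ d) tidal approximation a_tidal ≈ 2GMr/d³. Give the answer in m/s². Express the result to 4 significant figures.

5.172 × 10⁻⁶ m/s²

Since r ≪ d, expand the inverse-square field across one radius to get the leading 2GMr/d³ term.
Δg = 2GMr/d³
   = 2 × (6.674 × 10⁻¹¹) × (5.670 × 10²⁵) × (1.440 × 10⁶) / (1.282 × 10⁹)³
   = 5.172 × 10⁻⁶ m/s²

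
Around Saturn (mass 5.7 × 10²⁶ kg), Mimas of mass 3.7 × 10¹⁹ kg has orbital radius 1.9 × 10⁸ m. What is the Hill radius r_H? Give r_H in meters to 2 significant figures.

r_H ≈ a (m/3M)^(1/3)
    = (1.9 × 10⁸) × (3.7 × 10¹⁹ / (3 × 5.7 × 10²⁶))^(1/3)
    = 5.3 × 10⁵ m

5.3 × 10⁵ m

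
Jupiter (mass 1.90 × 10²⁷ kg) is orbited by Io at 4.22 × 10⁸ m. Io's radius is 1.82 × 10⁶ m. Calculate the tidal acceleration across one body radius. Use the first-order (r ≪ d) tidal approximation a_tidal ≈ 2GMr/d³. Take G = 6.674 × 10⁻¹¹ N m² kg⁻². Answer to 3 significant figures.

Δg = 2GMr/d³
   = 2 × (6.674 × 10⁻¹¹) × (1.90 × 10²⁷) × (1.82 × 10⁶) / (4.22 × 10⁸)³
   = 6.14 × 10⁻³ m/s²

6.14 × 10⁻³ m/s²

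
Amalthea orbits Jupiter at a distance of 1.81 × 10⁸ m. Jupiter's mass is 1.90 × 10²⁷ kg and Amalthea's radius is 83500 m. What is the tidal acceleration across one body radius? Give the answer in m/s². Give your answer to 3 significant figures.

3.57 × 10⁻³ m/s²

Δg = 2GMr/d³
   = 2 × (6.674 × 10⁻¹¹) × (1.90 × 10²⁷) × (83500) / (1.81 × 10⁸)³
   = 3.57 × 10⁻³ m/s²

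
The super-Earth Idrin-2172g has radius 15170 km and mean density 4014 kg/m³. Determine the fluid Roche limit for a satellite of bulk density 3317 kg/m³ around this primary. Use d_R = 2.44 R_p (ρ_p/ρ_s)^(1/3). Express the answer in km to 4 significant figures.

d_R = 2.44 × 15170 km × (4014/3317)^(1/3)
    = 39440 km

39440 km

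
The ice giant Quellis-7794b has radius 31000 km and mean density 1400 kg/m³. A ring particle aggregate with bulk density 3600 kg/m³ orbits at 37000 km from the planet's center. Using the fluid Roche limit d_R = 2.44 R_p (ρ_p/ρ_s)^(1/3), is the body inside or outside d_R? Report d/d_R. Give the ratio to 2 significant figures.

inside; d/d_R ≈ 0.67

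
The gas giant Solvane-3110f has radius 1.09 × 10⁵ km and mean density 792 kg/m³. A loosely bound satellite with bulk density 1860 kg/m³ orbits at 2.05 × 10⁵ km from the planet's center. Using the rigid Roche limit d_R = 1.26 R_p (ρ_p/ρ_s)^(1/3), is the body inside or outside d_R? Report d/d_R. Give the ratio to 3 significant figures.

outside; d/d_R ≈ 1.98

d_R = 1.26 × (1.09 × 10⁵ km) × (792/1860)^(1/3) = 1.033 × 10⁵ km
d/d_R = (2.05 × 10⁵) / (1.033 × 10⁵) = 1.98
Since d/d_R > 1, the body is outside the Roche limit.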